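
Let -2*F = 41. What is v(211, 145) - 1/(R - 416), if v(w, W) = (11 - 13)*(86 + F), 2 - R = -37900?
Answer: -4910667/37486 ≈ -131.00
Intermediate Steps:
R = 37902 (R = 2 - 1*(-37900) = 2 + 37900 = 37902)
F = -41/2 (F = -½*41 = -41/2 ≈ -20.500)
v(w, W) = -131 (v(w, W) = (11 - 13)*(86 - 41/2) = -2*131/2 = -131)
v(211, 145) - 1/(R - 416) = -131 - 1/(37902 - 416) = -131 - 1/37486 = -4910667/37486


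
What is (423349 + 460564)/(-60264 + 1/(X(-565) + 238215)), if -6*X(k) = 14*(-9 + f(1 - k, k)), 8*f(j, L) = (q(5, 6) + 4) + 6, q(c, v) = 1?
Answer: -5053849477931/344564662944 ≈ -14.667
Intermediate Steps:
f(j, L) = 11/8 (f(j, L) = ((1 + 4) + 6)/8 = (5 + 6)/8 = (1/8)*11 = 11/8)
X(k) = 427/24 (X(k) = -7*(-9 + 11/8)/3 = -7*(-61)/(3*8) = -1/6*(-427/4) = 427/24)
(423349 + 460564)/(-60264 + 1/(X(-565) + 238215)) = (423349 + 460564)/(-60264 + 1/(427/24 + 238215)) = 883913/(-60264 + 1/(5717587/24)) = 883913/(-60264 + 24/5717587) = 883913/(-344564662944/5717587) = 883913*(-5717587/344564662944) = -5053849477931/344564662944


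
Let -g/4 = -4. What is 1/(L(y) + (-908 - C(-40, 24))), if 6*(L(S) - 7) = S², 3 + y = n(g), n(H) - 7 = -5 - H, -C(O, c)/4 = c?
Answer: -6/4541 ≈ -0.0013213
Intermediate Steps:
g = 16 (g = -4*(-4) = 16)
C(O, c) = -4*c
n(H) = 2 - H (n(H) = 7 + (-5 - H) = 2 - H)
y = -17 (y = -3 + (2 - 1*16) = -3 + (2 - 16) = -3 - 14 = -17)
L(S) = 7 + S²/6
1/(L(y) + (-908 - C(-40, 24))) = 1/((7 + (⅙)*(-17)²) + (-908 - (-4)*24)) = 1/((7 + (⅙)*289) + (-908 - 1*(-96))) = 1/((7 + 289/6) + (-908 + 96)) = 1/(331/6 - 812) = 1/(-4541/6) = -6/4541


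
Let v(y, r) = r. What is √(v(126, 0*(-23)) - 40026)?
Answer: I*√40026 ≈ 200.06*I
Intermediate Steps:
√(v(126, 0*(-23)) - 40026) = √(0*(-23) - 40026) = √(0 - 40026) = √(-40026) = I*√40026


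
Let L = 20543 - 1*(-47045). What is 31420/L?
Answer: 7855/16897 ≈ 0.46488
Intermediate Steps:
L = 67588 (L = 20543 + 47045 = 67588)
31420/L = 31420/67588 = 31420*(1/67588) = 7855/16897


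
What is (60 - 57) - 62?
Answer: -59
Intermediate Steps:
(60 - 57) - 62 = 3 - 62 = -59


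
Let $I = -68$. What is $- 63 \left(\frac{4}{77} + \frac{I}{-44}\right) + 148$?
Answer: $\frac{521}{11} \approx 47.364$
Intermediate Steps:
$- 63 \left(\frac{4}{77} + \frac{I}{-44}\right) + 148 = - 63 \left(\frac{4}{77} - \frac{68}{-44}\right) + 148 = - 63 \left(4 \cdot \frac{1}{77} - - \frac{17}{11}\right) + 148 = - 63 \left(\frac{4}{77} + \frac{17}{11}\right) + 148 = \left(-63\right) \frac{123}{77} + 148 = - \frac{1107}{11} + 148 = \frac{521}{11}$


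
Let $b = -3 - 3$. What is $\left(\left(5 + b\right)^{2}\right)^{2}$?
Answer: $1$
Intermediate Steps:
$b = -6$
$\left(\left(5 + b\right)^{2}\right)^{2} = \left(\left(5 - 6\right)^{2}\right)^{2} = \left(\left(-1\right)^{2}\right)^{2} = 1^{2} = 1$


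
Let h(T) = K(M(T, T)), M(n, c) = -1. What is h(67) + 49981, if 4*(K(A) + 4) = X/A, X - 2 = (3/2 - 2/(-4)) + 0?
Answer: 49976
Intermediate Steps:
X = 4 (X = 2 + ((3/2 - 2/(-4)) + 0) = 2 + ((3*(½) - 2*(-¼)) + 0) = 2 + ((3/2 + ½) + 0) = 2 + (2 + 0) = 2 + 2 = 4)
K(A) = -4 + 1/A (K(A) = -4 + (4/A)/4 = -4 + 1/A)
h(T) = -5 (h(T) = -4 + 1/(-1) = -4 - 1 = -5)
h(67) + 49981 = -5 + 49981 = 49976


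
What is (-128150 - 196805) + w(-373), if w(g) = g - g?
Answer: -324955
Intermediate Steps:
w(g) = 0
(-128150 - 196805) + w(-373) = (-128150 - 196805) + 0 = -324955 + 0 = -324955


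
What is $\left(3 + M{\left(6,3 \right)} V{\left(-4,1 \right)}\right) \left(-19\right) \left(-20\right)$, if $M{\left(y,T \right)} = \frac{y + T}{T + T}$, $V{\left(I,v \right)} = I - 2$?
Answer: $-2280$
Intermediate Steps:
$V{\left(I,v \right)} = -2 + I$ ($V{\left(I,v \right)} = I - 2 = -2 + I$)
$M{\left(y,T \right)} = \frac{T + y}{2 T}$
$\left(3 + M{\left(6,3 \right)} V{\left(-4,1 \right)}\right) \left(-19\right) \left(-20\right) = \left(3 + \frac{3 + 6}{2 \cdot 3} \left(-2 - 4\right)\right) \left(-19\right) \left(-20\right) = \left(3 + \frac{1}{2} \cdot \frac{1}{3} \cdot 9 \left(-6\right)\right) \left(-19\right) \left(-20\right) = \left(3 + \frac{3}{2} \left(-6\right)\right) \left(-19\right) \left(-20\right) = \left(3 - 9\right) \left(-19\right) \left(-20\right) = \left(-6\right) \left(-19\right) \left(-20\right) = 114 \left(-20\right) = -2280$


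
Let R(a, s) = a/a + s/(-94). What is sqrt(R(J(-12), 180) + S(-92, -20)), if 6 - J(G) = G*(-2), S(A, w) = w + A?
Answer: I*sqrt(249429)/47 ≈ 10.626*I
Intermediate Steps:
S(A, w) = A + w
J(G) = 6 + 2*G (J(G) = 6 - G*(-2) = 6 - (-2)*G = 6 + 2*G)
R(a, s) = 1 - s/94 (R(a, s) = 1 + s*(-1/94) = 1 - s/94)
sqrt(R(J(-12), 180) + S(-92, -20)) = sqrt((1 - 1/94*180) + (-92 - 20)) = sqrt((1 - 90/47) - 112) = sqrt(-43/47 - 112) = sqrt(-5307/47) = I*sqrt(249429)/47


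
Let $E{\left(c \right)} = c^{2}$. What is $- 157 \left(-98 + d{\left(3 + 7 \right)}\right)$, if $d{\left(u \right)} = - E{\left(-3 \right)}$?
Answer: $16799$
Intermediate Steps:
$d{\left(u \right)} = -9$ ($d{\left(u \right)} = - \left(-3\right)^{2} = \left(-1\right) 9 = -9$)
$- 157 \left(-98 + d{\left(3 + 7 \right)}\right) = - 157 \left(-98 - 9\right) = \left(-157\right) \left(-107\right) = 16799$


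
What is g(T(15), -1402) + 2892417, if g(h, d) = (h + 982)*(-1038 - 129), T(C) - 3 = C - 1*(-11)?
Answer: 1712580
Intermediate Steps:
T(C) = 14 + C (T(C) = 3 + (C - 1*(-11)) = 3 + (C + 11) = 3 + (11 + C) = 14 + C)
g(h, d) = -1145994 - 1167*h (g(h, d) = (982 + h)*(-1167) = -1145994 - 1167*h)
g(T(15), -1402) + 2892417 = (-1145994 - 1167*(14 + 15)) + 2892417 = (-1145994 - 1167*29) + 2892417 = (-1145994 - 33843) + 2892417 = -1179837 + 2892417 = 1712580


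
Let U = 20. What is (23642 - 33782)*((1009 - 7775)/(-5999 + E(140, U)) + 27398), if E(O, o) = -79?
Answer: -281438758900/1013 ≈ -2.7783e+8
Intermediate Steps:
(23642 - 33782)*((1009 - 7775)/(-5999 + E(140, U)) + 27398) = (23642 - 33782)*((1009 - 7775)/(-5999 - 79) + 27398) = -10140*(-6766/(-6078) + 27398) = -10140*(-6766*(-1/6078) + 27398) = -10140*(3383/3039 + 27398) = -10140*83265905/3039 = -281438758900/1013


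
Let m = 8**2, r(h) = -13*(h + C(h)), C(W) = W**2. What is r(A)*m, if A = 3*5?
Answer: -199680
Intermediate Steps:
A = 15
r(h) = -13*h - 13*h**2 (r(h) = -13*(h + h**2) = -13*h - 13*h**2)
m = 64
r(A)*m = (13*15*(-1 - 1*15))*64 = (13*15*(-1 - 15))*64 = (13*15*(-16))*64 = -3120*64 = -199680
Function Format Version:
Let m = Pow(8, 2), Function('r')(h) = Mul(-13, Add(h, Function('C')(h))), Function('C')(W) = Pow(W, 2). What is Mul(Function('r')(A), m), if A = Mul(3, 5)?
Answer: -199680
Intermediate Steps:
A = 15
Function('r')(h) = Add(Mul(-13, h), Mul(-13, Pow(h, 2))) (Function('r')(h) = Mul(-13, Add(h, Pow(h, 2))) = Add(Mul(-13, h), Mul(-13, Pow(h, 2))))
m = 64
Mul(Function('r')(A), m) = Mul(Mul(13, 15, Add(-1, Mul(-1, 15))), 64) = Mul(Mul(13, 15, Add(-1, -15)), 64) = Mul(Mul(13, 15, -16), 64) = Mul(-3120, 64) = -199680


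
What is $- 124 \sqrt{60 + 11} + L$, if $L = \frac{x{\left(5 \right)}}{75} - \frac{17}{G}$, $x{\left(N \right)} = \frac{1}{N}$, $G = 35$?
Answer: $- \frac{1268}{2625} - 124 \sqrt{71} \approx -1045.3$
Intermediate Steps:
$L = - \frac{1268}{2625}$ ($L = \frac{1}{5 \cdot 75} - \frac{17}{35} = \frac{1}{5} \cdot \frac{1}{75} - \frac{17}{35} = \frac{1}{375} - \frac{17}{35} = - \frac{1268}{2625} \approx -0.48305$)
$- 124 \sqrt{60 + 11} + L = - 124 \sqrt{60 + 11} - \frac{1268}{2625} = - 124 \sqrt{71} - \frac{1268}{2625} = - \frac{1268}{2625} - 124 \sqrt{71}$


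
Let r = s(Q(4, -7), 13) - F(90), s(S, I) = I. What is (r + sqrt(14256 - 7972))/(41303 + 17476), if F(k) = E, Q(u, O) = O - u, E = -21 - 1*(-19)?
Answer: 5/19593 + 2*sqrt(1571)/58779 ≈ 0.0016038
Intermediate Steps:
E = -2 (E = -21 + 19 = -2)
F(k) = -2
r = 15 (r = 13 - 1*(-2) = 13 + 2 = 15)
(r + sqrt(14256 - 7972))/(41303 + 17476) = (15 + sqrt(14256 - 7972))/(41303 + 17476) = (15 + sqrt(6284))/58779 = (15 + 2*sqrt(1571))*(1/58779) = 5/19593 + 2*sqrt(1571)/58779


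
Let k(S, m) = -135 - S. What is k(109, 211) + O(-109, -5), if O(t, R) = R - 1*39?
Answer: -288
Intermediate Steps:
O(t, R) = -39 + R (O(t, R) = R - 39 = -39 + R)
k(109, 211) + O(-109, -5) = (-135 - 1*109) + (-39 - 5) = (-135 - 109) - 44 = -244 - 44 = -288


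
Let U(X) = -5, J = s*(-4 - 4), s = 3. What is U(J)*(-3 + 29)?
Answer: -130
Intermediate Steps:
J = -24 (J = 3*(-4 - 4) = 3*(-8) = -24)
U(J)*(-3 + 29) = -5*(-3 + 29) = -5*26 = -130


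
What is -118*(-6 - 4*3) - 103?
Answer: 2021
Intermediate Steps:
-118*(-6 - 4*3) - 103 = -118*(-6 - 12) - 103 = -118*(-18) - 103 = 2124 - 103 = 2021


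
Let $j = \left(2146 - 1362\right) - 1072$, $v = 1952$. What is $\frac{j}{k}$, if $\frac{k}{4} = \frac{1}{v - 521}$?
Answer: $-103032$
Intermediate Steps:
$k = \frac{4}{1431}$ ($k = \frac{4}{1952 - 521} = \frac{4}{1431} \approx 0.0027952$)
$j = -288$ ($j = 784 - 1072 = -288$)
$\frac{j}{k} = - \frac{288}{\frac{4}{1431}} = \left(-288\right) \frac{1431}{4} = -103032$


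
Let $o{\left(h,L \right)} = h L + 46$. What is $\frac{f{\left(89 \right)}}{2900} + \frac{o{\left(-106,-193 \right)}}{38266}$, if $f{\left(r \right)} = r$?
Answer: $\frac{31433637}{55485700} \approx 0.56652$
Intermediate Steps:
$o{\left(h,L \right)} = 46 + L h$ ($o{\left(h,L \right)} = L h + 46 = 46 + L h$)
$\frac{f{\left(89 \right)}}{2900} + \frac{o{\left(-106,-193 \right)}}{38266} = \frac{89}{2900} + \frac{46 - -20458}{38266} = 89 \cdot \frac{1}{2900} + \left(46 + 20458\right) \frac{1}{38266} = \frac{89}{2900} + 20504 \cdot \frac{1}{38266} = \frac{89}{2900} + \frac{10252}{19133} = \frac{31433637}{55485700}$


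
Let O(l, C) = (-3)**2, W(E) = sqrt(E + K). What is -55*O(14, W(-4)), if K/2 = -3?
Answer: -495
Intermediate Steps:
K = -6 (K = 2*(-3) = -6)
W(E) = sqrt(-6 + E) (W(E) = sqrt(E - 6) = sqrt(-6 + E))
O(l, C) = 9
-55*O(14, W(-4)) = -55*9 = -495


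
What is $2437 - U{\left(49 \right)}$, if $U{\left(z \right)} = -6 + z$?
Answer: $2394$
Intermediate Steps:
$2437 - U{\left(49 \right)} = 2437 - \left(-6 + 49\right) = 2437 - 43 = 2394$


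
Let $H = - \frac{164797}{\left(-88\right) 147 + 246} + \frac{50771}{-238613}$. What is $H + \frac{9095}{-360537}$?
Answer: $\frac{98705409842897}{7742593366290} \approx 12.748$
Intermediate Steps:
$H = \frac{38678422571}{3027998970}$ ($H = - \frac{164797}{-12936 + 246} + 50771 \left(- \frac{1}{238613}\right) = - \frac{164797}{-12690} - \frac{50771}{238613} = \left(-164797\right) \left(- \frac{1}{12690}\right) - \frac{50771}{238613} = \frac{164797}{12690} - \frac{50771}{238613} = \frac{38678422571}{3027998970} \approx 12.774$)
$H + \frac{9095}{-360537} = \frac{38678422571}{3027998970} + \frac{9095}{-360537} = \frac{38678422571}{3027998970} + 9095 \left(- \frac{1}{360537}\right) = \frac{38678422571}{3027998970} - \frac{9095}{360537} = \frac{98705409842897}{7742593366290}$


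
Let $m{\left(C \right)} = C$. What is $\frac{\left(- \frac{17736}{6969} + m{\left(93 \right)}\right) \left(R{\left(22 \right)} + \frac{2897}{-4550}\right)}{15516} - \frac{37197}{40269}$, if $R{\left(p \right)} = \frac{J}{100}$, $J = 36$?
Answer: $- \frac{2036970803084339}{2201354407816200} \approx -0.92533$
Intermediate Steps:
$R{\left(p \right)} = \frac{9}{25}$ ($R{\left(p \right)} = \frac{36}{100} = 36 \cdot \frac{1}{100} = \frac{9}{25}$)
$\frac{\left(- \frac{17736}{6969} + m{\left(93 \right)}\right) \left(R{\left(22 \right)} + \frac{2897}{-4550}\right)}{15516} - \frac{37197}{40269} = \frac{\left(- \frac{17736}{6969} + 93\right) \left(\frac{9}{25} + \frac{2897}{-4550}\right)}{15516} - \frac{37197}{40269} = \left(\left(-17736\right) \frac{1}{6969} + 93\right) \left(\frac{9}{25} + 2897 \left(- \frac{1}{4550}\right)\right) \frac{1}{15516} - \frac{12399}{13423} = \left(- \frac{5912}{2323} + 93\right) \left(\frac{9}{25} - \frac{2897}{4550}\right) \frac{1}{15516} - \frac{12399}{13423} = \frac{210127}{2323} \left(- \frac{1259}{4550}\right) \frac{1}{15516} - \frac{12399}{13423} = \left(- \frac{264549893}{10569650}\right) \frac{1}{15516} - \frac{12399}{13423} = - \frac{264549893}{163998689400} - \frac{12399}{13423} = - \frac{2036970803084339}{2201354407816200}$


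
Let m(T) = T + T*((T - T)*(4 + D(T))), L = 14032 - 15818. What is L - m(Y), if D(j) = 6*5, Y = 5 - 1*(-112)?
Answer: -1903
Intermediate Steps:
Y = 117 (Y = 5 + 112 = 117)
D(j) = 30
L = -1786
m(T) = T (m(T) = T + T*((T - T)*(4 + 30)) = T + T*(0*34) = T + T*0 = T + 0 = T)
L - m(Y) = -1786 - 1*117 = -1786 - 117 = -1903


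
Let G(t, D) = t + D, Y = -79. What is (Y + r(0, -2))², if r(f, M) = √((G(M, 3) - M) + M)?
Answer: 6084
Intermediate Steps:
G(t, D) = D + t
r(f, M) = √(3 + M) (r(f, M) = √(((3 + M) - M) + M) = √(3 + M))
(Y + r(0, -2))² = (-79 + √(3 - 2))² = (-79 + √1)² = (-79 + 1)² = (-78)² = 6084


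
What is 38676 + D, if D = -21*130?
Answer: 35946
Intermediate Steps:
D = -2730
38676 + D = 38676 - 2730 = 35946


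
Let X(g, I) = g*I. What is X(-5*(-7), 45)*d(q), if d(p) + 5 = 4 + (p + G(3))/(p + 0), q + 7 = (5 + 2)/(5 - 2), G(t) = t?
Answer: -2025/2 ≈ -1012.5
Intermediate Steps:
q = -14/3 (q = -7 + (5 + 2)/(5 - 2) = -7 + 7/3 = -14/3 ≈ -4.6667)
X(g, I) = I*g
d(p) = -1 + (3 + p)/p (d(p) = -5 + (4 + (p + 3)/(p + 0)) = -5 + (4 + (3 + p)/p) = -1 + (3 + p)/p)
X(-5*(-7), 45)*d(q) = (45*(-5*(-7)))*(3/(-14/3)) = (45*35)*(3*(-3/14)) = 1575*(-9/14) = -2025/2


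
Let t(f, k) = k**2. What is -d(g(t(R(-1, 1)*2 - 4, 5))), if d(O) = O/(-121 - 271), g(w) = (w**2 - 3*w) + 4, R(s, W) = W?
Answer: 277/196 ≈ 1.4133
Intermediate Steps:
g(w) = 4 + w**2 - 3*w
d(O) = -O/392 (d(O) = O/(-392) = -O/392)
-d(g(t(R(-1, 1)*2 - 4, 5))) = -(-1)*(4 + (5**2)**2 - 3*5**2)/392 = -(-1)*(4 + 25**2 - 3*25)/392 = -(-1)*(4 + 625 - 75)/392 = -(-1)*554/392 = -1*(-277/196) = 277/196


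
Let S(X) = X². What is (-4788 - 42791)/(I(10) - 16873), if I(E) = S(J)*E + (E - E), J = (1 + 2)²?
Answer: 47579/16063 ≈ 2.9620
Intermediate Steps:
J = 9 (J = 3² = 9)
I(E) = 81*E (I(E) = 9²*E + (E - E) = 81*E + 0 = 81*E)
(-4788 - 42791)/(I(10) - 16873) = (-4788 - 42791)/(81*10 - 16873) = -47579/(810 - 16873) = -47579/(-16063) = -47579*(-1/16063) = 47579/16063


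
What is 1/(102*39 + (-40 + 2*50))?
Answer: 1/4038 ≈ 0.00024765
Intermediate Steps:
1/(102*39 + (-40 + 2*50)) = 1/(3978 + (-40 + 100)) = 1/(3978 + 60) = 1/4038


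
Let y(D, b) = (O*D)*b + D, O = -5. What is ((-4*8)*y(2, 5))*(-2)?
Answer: -3072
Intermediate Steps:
y(D, b) = D - 5*D*b (y(D, b) = (-5*D)*b + D = -5*D*b + D = D - 5*D*b)
((-4*8)*y(2, 5))*(-2) = ((-4*8)*(2*(1 - 5*5)))*(-2) = -64*(1 - 25)*(-2) = -64*(-24)*(-2) = -32*(-48)*(-2) = 1536*(-2) = -3072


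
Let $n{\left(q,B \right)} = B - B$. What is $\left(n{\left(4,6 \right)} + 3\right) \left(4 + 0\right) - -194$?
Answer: $206$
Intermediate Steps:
$n{\left(q,B \right)} = 0$
$\left(n{\left(4,6 \right)} + 3\right) \left(4 + 0\right) - -194 = \left(0 + 3\right) \left(4 + 0\right) - -194 = 3 \cdot 4 + 194 = 12 + 194 = 206$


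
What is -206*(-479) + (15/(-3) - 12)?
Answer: 98657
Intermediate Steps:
-206*(-479) + (15/(-3) - 12) = 98674 + (15*(-⅓) - 12) = 98674 + (-5 - 12) = 98674 - 17 = 98657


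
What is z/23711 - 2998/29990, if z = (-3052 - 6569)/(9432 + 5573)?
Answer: -106692763168/1066994881445 ≈ -0.099994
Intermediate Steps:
z = -9621/15005 ≈ -0.64119
z/23711 - 2998/29990 = -9621/15005/23711 - 2998/29990 = -9621/15005*1/23711 - 2998*1/29990 = -9621/355783555 - 1499/14995 = -106692763168/1066994881445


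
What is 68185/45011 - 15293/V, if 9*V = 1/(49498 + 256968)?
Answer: -1898611729491077/45011 ≈ -4.2181e+10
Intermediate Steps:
V = 1/2758194 (V = 1/(9*(49498 + 256968)) = (⅑)/306466 = (⅑)*(1/306466) = 1/2758194 ≈ 3.6256e-7)
68185/45011 - 15293/V = 68185/45011 - 15293/1/2758194 = 68185*(1/45011) - 15293*2758194 = 68185/45011 - 42181060842 = -1898611729491077/45011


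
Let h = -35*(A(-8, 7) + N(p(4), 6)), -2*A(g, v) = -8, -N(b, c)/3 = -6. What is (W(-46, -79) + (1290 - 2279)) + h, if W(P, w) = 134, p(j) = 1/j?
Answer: -1625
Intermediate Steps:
N(b, c) = 18 (N(b, c) = -3*(-6) = 18)
A(g, v) = 4 (A(g, v) = -½*(-8) = 4)
h = -770 (h = -35*(4 + 18) = -35*22 = -770)
(W(-46, -79) + (1290 - 2279)) + h = (134 + (1290 - 2279)) - 770 = (134 - 989) - 770 = -855 - 770 = -1625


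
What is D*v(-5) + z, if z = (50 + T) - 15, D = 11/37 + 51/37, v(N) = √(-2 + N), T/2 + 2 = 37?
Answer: 105 + 62*I*√7/37 ≈ 105.0 + 4.4334*I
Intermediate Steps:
T = 70 (T = -4 + 2*37 = -4 + 74 = 70)
D = 62/37 (D = 11*(1/37) + 51*(1/37) = 11/37 + 51/37 = 62/37 ≈ 1.6757)
z = 105 (z = (50 + 70) - 15 = 120 - 15 = 105)
D*v(-5) + z = 62*√(-2 - 5)/37 + 105 = 62*√(-7)/37 + 105 = 62*(I*√7)/37 + 105 = 62*I*√7/37 + 105 = 105 + 62*I*√7/37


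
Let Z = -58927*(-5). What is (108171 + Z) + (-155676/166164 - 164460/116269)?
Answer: 648504546586101/1609976843 ≈ 4.0280e+5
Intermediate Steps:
Z = 294635
(108171 + Z) + (-155676/166164 - 164460/116269) = (108171 + 294635) + (-155676/166164 - 164460/116269) = 402806 + (-155676*1/166164 - 164460*1/116269) = 402806 + (-12973/13847 - 164460/116269) = 402806 - 3785635357/1609976843 = 648504546586101/1609976843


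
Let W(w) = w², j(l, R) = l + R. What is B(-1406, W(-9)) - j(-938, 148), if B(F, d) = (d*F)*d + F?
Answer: -9225382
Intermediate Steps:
j(l, R) = R + l
B(F, d) = F + F*d² (B(F, d) = (F*d)*d + F = F*d² + F = F + F*d²)
B(-1406, W(-9)) - j(-938, 148) = -1406*(1 + ((-9)²)²) - (148 - 938) = -1406*(1 + 81²) - 1*(-790) = -1406*(1 + 6561) + 790 = -1406*6562 + 790 = -9226172 + 790 = -9225382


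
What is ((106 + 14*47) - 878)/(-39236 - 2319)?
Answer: 114/41555 ≈ 0.0027434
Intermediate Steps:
((106 + 14*47) - 878)/(-39236 - 2319) = ((106 + 658) - 878)/(-41555) = (764 - 878)*(-1/41555) = -114*(-1/41555) = 114/41555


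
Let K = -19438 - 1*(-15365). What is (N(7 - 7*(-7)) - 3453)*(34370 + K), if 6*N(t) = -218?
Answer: -105716332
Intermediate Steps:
N(t) = -109/3 (N(t) = (⅙)*(-218) = -109/3)
K = -4073 (K = -19438 + 15365 = -4073)
(N(7 - 7*(-7)) - 3453)*(34370 + K) = (-109/3 - 3453)*(34370 - 4073) = -10468/3*30297 = -105716332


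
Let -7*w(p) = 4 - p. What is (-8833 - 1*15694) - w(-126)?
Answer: -171559/7 ≈ -24508.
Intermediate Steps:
w(p) = -4/7 + p/7 (w(p) = -(4 - p)/7 = -4/7 + p/7)
(-8833 - 1*15694) - w(-126) = (-8833 - 1*15694) - (-4/7 + (1/7)*(-126)) = (-8833 - 15694) - (-4/7 - 18) = -24527 - 1*(-130/7) = -24527 + 130/7 = -171559/7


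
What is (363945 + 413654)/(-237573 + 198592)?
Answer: -777599/38981 ≈ -19.948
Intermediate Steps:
(363945 + 413654)/(-237573 + 198592) = 777599/(-38981) = 777599*(-1/38981) = -777599/38981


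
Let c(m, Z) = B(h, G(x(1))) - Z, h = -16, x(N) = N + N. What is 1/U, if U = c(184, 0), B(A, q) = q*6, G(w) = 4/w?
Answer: 1/12 ≈ 0.083333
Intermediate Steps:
x(N) = 2*N
B(A, q) = 6*q
c(m, Z) = 12 - Z (c(m, Z) = 6*(4/((2*1))) - Z = 6*(4/2) - Z = 6*(4*(½)) - Z = 6*2 - Z = 12 - Z)
U = 12 (U = 12 - 1*0 = 12 + 0 = 12)
1/U = 1/12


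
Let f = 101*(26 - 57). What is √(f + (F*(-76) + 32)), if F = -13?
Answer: I*√2111 ≈ 45.946*I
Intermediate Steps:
f = -3131 (f = 101*(-31) = -3131)
√(f + (F*(-76) + 32)) = √(-3131 + (-13*(-76) + 32)) = √(-3131 + (988 + 32)) = √(-3131 + 1020) = √(-2111) = I*√2111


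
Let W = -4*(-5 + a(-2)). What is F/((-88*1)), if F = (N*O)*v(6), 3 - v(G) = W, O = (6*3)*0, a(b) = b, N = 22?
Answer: 0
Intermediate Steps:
W = 28 (W = -4*(-5 - 2) = -4*(-7) = 28)
O = 0 (O = 18*0 = 0)
v(G) = -25 (v(G) = 3 - 1*28 = 3 - 28 = -25)
F = 0 (F = (22*0)*(-25) = 0*(-25) = 0)
F/((-88*1)) = 0/((-88*1)) = 0/(-88) = 0*(-1/88) = 0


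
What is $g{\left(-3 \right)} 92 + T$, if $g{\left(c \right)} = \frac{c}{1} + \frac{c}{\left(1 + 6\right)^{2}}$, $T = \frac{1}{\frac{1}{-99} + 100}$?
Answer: $- \frac{136601349}{485051} \approx -281.62$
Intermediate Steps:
$T = \frac{99}{9899}$ ($T = \frac{1}{- \frac{1}{99} + 100} = \frac{1}{\frac{9899}{99}} = \frac{99}{9899} \approx 0.010001$)
$g{\left(c \right)} = \frac{50 c}{49}$ ($g{\left(c \right)} = c 1 + \frac{c}{7^{2}} = c + \frac{c}{49} = \frac{50 c}{49}$)
$g{\left(-3 \right)} 92 + T = \frac{50}{49} \left(-3\right) 92 + \frac{99}{9899} = \left(- \frac{150}{49}\right) 92 + \frac{99}{9899} = - \frac{13800}{49} + \frac{99}{9899} = - \frac{136601349}{485051}$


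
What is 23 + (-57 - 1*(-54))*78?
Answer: -211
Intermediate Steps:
23 + (-57 - 1*(-54))*78 = 23 + (-57 + 54)*78 = 23 - 3*78 = 23 - 234 = -211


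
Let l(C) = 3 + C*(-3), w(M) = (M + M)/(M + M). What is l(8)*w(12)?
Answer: -21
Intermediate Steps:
w(M) = 1 (w(M) = (2*M)/((2*M)) = (2*M)*(1/(2*M)) = 1)
l(C) = 3 - 3*C
l(8)*w(12) = (3 - 3*8)*1 = (3 - 24)*1 = -21*1 = -21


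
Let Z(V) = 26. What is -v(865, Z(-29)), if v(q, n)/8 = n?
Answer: -208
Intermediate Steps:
v(q, n) = 8*n
-v(865, Z(-29)) = -8*26 = -1*208 = -208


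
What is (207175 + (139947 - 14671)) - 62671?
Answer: 269780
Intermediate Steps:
(207175 + (139947 - 14671)) - 62671 = (207175 + 125276) - 62671 = 332451 - 62671 = 269780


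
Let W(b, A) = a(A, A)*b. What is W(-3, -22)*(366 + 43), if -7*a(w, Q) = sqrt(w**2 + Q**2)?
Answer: 26994*sqrt(2)/7 ≈ 5453.6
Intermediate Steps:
a(w, Q) = -sqrt(Q**2 + w**2)/7 (a(w, Q) = -sqrt(w**2 + Q**2)/7 = -sqrt(Q**2 + w**2)/7)
W(b, A) = -b*sqrt(2)*sqrt(A**2)/7 (W(b, A) = (-sqrt(A**2 + A**2)/7)*b = (-sqrt(2)*sqrt(A**2)/7)*b = -b*sqrt(2)*sqrt(A**2)/7)
W(-3, -22)*(366 + 43) = (-1/7*(-3)*sqrt(2)*sqrt((-22)**2))*(366 + 43) = -1/7*(-3)*sqrt(2)*sqrt(484)*409 = -1/7*(-3)*sqrt(2)*22*409 = (66*sqrt(2)/7)*409 = 26994*sqrt(2)/7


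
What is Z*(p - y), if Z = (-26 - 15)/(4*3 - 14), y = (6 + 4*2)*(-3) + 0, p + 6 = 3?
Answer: 1599/2 ≈ 799.50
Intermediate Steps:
p = -3 (p = -6 + 3 = -3)
y = -42 (y = (6 + 8)*(-3) + 0 = 14*(-3) + 0 = -42 + 0 = -42)
Z = 41/2 (Z = -41/(12 - 14) = -41/(-2) = -41*(-½) = 41/2 ≈ 20.500)
Z*(p - y) = 41*(-3 - 1*(-42))/2 = 41*(-3 + 42)/2 = (41/2)*39 = 1599/2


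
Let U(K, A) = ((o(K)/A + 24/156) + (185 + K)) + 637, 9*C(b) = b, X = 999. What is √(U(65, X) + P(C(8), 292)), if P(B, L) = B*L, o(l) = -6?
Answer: √2387721999/1443 ≈ 33.863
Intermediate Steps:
C(b) = b/9
U(K, A) = 10688/13 + K - 6/A (U(K, A) = ((-6/A + 24/156) + (185 + K)) + 637 = ((-6/A + 24*(1/156)) + (185 + K)) + 637 = ((-6/A + 2/13) + (185 + K)) + 637 = ((2/13 - 6/A) + (185 + K)) + 637 = (2407/13 + K - 6/A) + 637 = 10688/13 + K - 6/A)
√(U(65, X) + P(C(8), 292)) = √((10688/13 + 65 - 6/999) + ((⅑)*8)*292) = √((10688/13 + 65 - 6*1/999) + (8/9)*292) = √((10688/13 + 65 - 2/333) + 2336/9) = √(3840463/4329 + 2336/9) = √(1654693/1443) = √2387721999/1443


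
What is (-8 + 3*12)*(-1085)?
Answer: -30380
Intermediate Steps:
(-8 + 3*12)*(-1085) = (-8 + 36)*(-1085) = 28*(-1085) = -30380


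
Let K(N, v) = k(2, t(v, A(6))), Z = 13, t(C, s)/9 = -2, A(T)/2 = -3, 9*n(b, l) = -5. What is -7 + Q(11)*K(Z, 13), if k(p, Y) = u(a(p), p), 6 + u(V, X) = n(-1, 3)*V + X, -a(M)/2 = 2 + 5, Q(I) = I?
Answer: 311/9 ≈ 34.556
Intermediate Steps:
n(b, l) = -5/9 (n(b, l) = (⅑)*(-5) = -5/9)
A(T) = -6 (A(T) = 2*(-3) = -6)
t(C, s) = -18 (t(C, s) = 9*(-2) = -18)
a(M) = -14 (a(M) = -2*(2 + 5) = -2*7 = -14)
u(V, X) = -6 + X - 5*V/9 (u(V, X) = -6 + (-5*V/9 + X) = -6 + (X - 5*V/9) = -6 + X - 5*V/9)
k(p, Y) = 16/9 + p (k(p, Y) = -6 + p - 5/9*(-14) = -6 + p + 70/9 = 16/9 + p)
K(N, v) = 34/9 (K(N, v) = 16/9 + 2 = 34/9)
-7 + Q(11)*K(Z, 13) = -7 + 11*(34/9) = -7 + 374/9 = 311/9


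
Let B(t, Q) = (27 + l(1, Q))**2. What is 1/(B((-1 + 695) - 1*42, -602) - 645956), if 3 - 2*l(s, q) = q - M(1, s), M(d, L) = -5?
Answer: -1/539027 ≈ -1.8552e-6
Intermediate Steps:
l(s, q) = -1 - q/2 (l(s, q) = 3/2 - (q - 1*(-5))/2 = 3/2 - (q + 5)/2 = 3/2 - (5 + q)/2 = 3/2 + (-5/2 - q/2) = -1 - q/2)
B(t, Q) = (26 - Q/2)**2 (B(t, Q) = (27 + (-1 - Q/2))**2 = (26 - Q/2)**2)
1/(B((-1 + 695) - 1*42, -602) - 645956) = 1/((-52 - 602)**2/4 - 645956) = 1/((1/4)*(-654)**2 - 645956) = 1/((1/4)*427716 - 645956) = 1/(106929 - 645956) = 1/(-539027) = -1/539027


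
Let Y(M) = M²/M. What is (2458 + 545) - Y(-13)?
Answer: 3016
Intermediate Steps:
Y(M) = M
(2458 + 545) - Y(-13) = (2458 + 545) - 1*(-13) = 3003 + 13 = 3016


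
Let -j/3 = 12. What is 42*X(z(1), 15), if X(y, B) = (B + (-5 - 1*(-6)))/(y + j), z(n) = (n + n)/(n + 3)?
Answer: -1344/71 ≈ -18.930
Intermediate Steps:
j = -36 (j = -3*12 = -36)
z(n) = 2*n/(3 + n) (z(n) = (2*n)/(3 + n) = 2*n/(3 + n))
X(y, B) = (1 + B)/(-36 + y) (X(y, B) = (B + (-5 - 1*(-6)))/(y - 36) = (B + (-5 + 6))/(-36 + y) = (B + 1)/(-36 + y) = (1 + B)/(-36 + y))
42*X(z(1), 15) = 42*((1 + 15)/(-36 + 2*1/(3 + 1))) = 42*(16/(-36 + 2*1/4)) = 42*(16/(-36 + 2*1*(¼))) = 42*(16/(-36 + ½)) = 42*(16/(-71/2)) = 42*(-2/71*16) = 42*(-32/71) = -1344/71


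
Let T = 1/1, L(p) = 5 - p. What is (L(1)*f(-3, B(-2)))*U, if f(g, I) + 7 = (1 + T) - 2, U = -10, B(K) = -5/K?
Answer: 280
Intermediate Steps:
T = 1
f(g, I) = -7 (f(g, I) = -7 + ((1 + 1) - 2) = -7 + (2 - 2) = -7 + 0 = -7)
(L(1)*f(-3, B(-2)))*U = ((5 - 1*1)*(-7))*(-10) = ((5 - 1)*(-7))*(-10) = (4*(-7))*(-10) = -28*(-10) = 280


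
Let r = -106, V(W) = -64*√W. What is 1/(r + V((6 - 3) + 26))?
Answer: 53/53774 - 16*√29/26887 ≈ -0.0022190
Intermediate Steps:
1/(r + V((6 - 3) + 26)) = 1/(-106 - 64*√((6 - 3) + 26)) = 1/(-106 - 64*√(3 + 26)) = 1/(-106 - 64*√29)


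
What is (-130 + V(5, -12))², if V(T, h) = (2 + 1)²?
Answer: 14641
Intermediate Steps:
V(T, h) = 9 (V(T, h) = 3² = 9)
(-130 + V(5, -12))² = (-130 + 9)² = (-121)² = 14641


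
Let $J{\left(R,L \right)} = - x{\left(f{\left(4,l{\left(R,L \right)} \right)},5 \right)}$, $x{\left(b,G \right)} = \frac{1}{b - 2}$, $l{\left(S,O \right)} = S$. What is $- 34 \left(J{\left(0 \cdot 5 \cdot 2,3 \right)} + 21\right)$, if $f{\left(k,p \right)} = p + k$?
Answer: $-697$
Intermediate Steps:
$f{\left(k,p \right)} = k + p$
$x{\left(b,G \right)} = \frac{1}{-2 + b}$
$J{\left(R,L \right)} = - \frac{1}{2 + R}$ ($J{\left(R,L \right)} = - \frac{1}{-2 + \left(4 + R\right)} = - \frac{1}{2 + R}$)
$- 34 \left(J{\left(0 \cdot 5 \cdot 2,3 \right)} + 21\right) = - 34 \left(- \frac{1}{2 + 0 \cdot 5 \cdot 2} + 21\right) = - 34 \left(- \frac{1}{2 + 0 \cdot 2} + 21\right) = - 34 \left(- \frac{1}{2 + 0} + 21\right) = - 34 \left(- \frac{1}{2} + 21\right) = \left(-34\right) \frac{41}{2} = -697$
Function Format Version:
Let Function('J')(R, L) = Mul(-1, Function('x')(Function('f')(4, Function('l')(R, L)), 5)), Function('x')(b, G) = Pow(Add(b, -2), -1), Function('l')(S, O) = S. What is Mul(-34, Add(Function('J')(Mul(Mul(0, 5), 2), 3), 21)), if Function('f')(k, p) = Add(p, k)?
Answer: -697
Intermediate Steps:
Function('f')(k, p) = Add(k, p)
Function('x')(b, G) = Pow(Add(-2, b), -1)
Function('J')(R, L) = Mul(-1, Pow(Add(2, R), -1)) (Function('J')(R, L) = Mul(-1, Pow(Add(-2, Add(4, R)), -1)) = Mul(-1, Pow(Add(2, R), -1)))
Mul(-34, Add(Function('J')(Mul(Mul(0, 5), 2), 3), 21)) = Mul(-34, Add(Mul(-1, Pow(Add(2, Mul(Mul(0, 5), 2)), -1)), 21)) = Mul(-34, Add(Mul(-1, Pow(Add(2, Mul(0, 2)), -1)), 21)) = Mul(-34, Add(Mul(-1, Pow(Add(2, 0), -1)), 21)) = Mul(-34, Add(Mul(-1, Pow(2, -1)), 21)) = Mul(-34, Add(Mul(-1, Rational(1, 2)), 21)) = Mul(-34, Add(Rational(-1, 2), 21)) = Mul(-34, Rational(41, 2)) = -697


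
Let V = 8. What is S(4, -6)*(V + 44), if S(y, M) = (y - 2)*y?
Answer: 416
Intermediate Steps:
S(y, M) = y*(-2 + y) (S(y, M) = (-2 + y)*y = y*(-2 + y))
S(4, -6)*(V + 44) = (4*(-2 + 4))*(8 + 44) = (4*2)*52 = 8*52 = 416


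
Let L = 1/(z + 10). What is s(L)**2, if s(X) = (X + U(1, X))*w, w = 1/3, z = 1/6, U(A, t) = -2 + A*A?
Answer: 3025/33489 ≈ 0.090328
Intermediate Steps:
U(A, t) = -2 + A**2
z = 1/6 ≈ 0.16667
L = 6/61 (L = 1/(1/6 + 10) = 1/(61/6) = 6/61 ≈ 0.098361)
w = 1/3 (w = 1*(1/3) = 1/3 ≈ 0.33333)
s(X) = -1/3 + X/3 (s(X) = (X + (-2 + 1**2))*(1/3) = (X + (-2 + 1))*(1/3) = (X - 1)*(1/3) = (-1 + X)*(1/3) = -1/3 + X/3)
s(L)**2 = (-1/3 + (1/3)*(6/61))**2 = (-1/3 + 2/61)**2 = (-55/183)**2 = 3025/33489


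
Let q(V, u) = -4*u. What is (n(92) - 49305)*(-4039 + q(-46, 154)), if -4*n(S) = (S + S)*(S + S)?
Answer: 268914695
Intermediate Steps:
n(S) = -S² (n(S) = -(S + S)*(S + S)/4 = -2*S*2*S/4 = -S²)
(n(92) - 49305)*(-4039 + q(-46, 154)) = (-1*92² - 49305)*(-4039 - 4*154) = (-1*8464 - 49305)*(-4039 - 616) = (-8464 - 49305)*(-4655) = -57769*(-4655) = 268914695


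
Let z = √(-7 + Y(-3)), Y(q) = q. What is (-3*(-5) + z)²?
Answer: (15 + I*√10)² ≈ 215.0 + 94.868*I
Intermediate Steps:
z = I*√10 (z = √(-7 - 3) = √(-10) = I*√10 ≈ 3.1623*I)
(-3*(-5) + z)² = (-3*(-5) + I*√10)² = (15 + I*√10)²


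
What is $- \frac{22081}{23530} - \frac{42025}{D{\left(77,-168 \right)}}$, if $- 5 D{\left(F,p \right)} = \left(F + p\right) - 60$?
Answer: $- \frac{4947575481}{3553030} \approx -1392.5$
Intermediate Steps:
$D{\left(F,p \right)} = 12 - \frac{F}{5} - \frac{p}{5}$ ($D{\left(F,p \right)} = - \frac{\left(F + p\right) - 60}{5} = - \frac{-60 + F + p}{5} = 12 - \frac{F}{5} - \frac{p}{5}$)
$- \frac{22081}{23530} - \frac{42025}{D{\left(77,-168 \right)}} = - \frac{22081}{23530} - \frac{42025}{12 - \frac{77}{5} - - \frac{168}{5}} = \left(-22081\right) \frac{1}{23530} - \frac{42025}{12 - \frac{77}{5} + \frac{168}{5}} = - \frac{22081}{23530} - \frac{42025}{\frac{151}{5}} = - \frac{22081}{23530} - \frac{210125}{151} = - \frac{4947575481}{3553030}$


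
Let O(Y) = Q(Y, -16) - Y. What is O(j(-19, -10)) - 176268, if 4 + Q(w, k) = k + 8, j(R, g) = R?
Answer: -176261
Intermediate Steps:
Q(w, k) = 4 + k (Q(w, k) = -4 + (k + 8) = -4 + (8 + k) = 4 + k)
O(Y) = -12 - Y (O(Y) = (4 - 16) - Y = -12 - Y)
O(j(-19, -10)) - 176268 = (-12 - 1*(-19)) - 176268 = (-12 + 19) - 176268 = 7 - 176268 = -176261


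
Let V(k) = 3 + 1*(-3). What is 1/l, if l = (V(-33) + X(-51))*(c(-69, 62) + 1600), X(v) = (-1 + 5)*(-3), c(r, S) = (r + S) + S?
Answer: -1/19860 ≈ -5.0352e-5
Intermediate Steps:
c(r, S) = r + 2*S (c(r, S) = (S + r) + S = r + 2*S)
X(v) = -12 (X(v) = 4*(-3) = -12)
V(k) = 0 (V(k) = 3 - 3 = 0)
l = -19860 (l = (0 - 12)*((-69 + 2*62) + 1600) = -12*((-69 + 124) + 1600) = -12*(55 + 1600) = -12*1655 = -19860)
1/l = 1/(-19860) = -1/19860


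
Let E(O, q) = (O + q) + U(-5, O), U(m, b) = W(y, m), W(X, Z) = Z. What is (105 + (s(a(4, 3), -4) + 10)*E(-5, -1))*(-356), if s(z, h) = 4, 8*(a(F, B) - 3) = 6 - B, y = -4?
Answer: 17444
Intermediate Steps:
U(m, b) = m
a(F, B) = 15/4 - B/8 (a(F, B) = 3 + (6 - B)/8 = 3 + (¾ - B/8) = 15/4 - B/8)
E(O, q) = -5 + O + q (E(O, q) = (O + q) - 5 = -5 + O + q)
(105 + (s(a(4, 3), -4) + 10)*E(-5, -1))*(-356) = (105 + (4 + 10)*(-5 - 5 - 1))*(-356) = (105 + 14*(-11))*(-356) = (105 - 154)*(-356) = -49*(-356) = 17444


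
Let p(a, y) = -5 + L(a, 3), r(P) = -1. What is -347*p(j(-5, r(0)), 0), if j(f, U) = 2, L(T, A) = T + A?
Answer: 0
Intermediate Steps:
L(T, A) = A + T
p(a, y) = -2 + a (p(a, y) = -5 + (3 + a) = -2 + a)
-347*p(j(-5, r(0)), 0) = -347*(-2 + 2) = -347*0 = 0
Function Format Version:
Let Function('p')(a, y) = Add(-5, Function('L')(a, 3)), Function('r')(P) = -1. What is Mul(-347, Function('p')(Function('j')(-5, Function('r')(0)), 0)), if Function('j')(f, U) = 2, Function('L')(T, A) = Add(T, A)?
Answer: 0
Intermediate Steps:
Function('L')(T, A) = Add(A, T)
Function('p')(a, y) = Add(-2, a) (Function('p')(a, y) = Add(-5, Add(3, a)) = Add(-2, a))
Mul(-347, Function('p')(Function('j')(-5, Function('r')(0)), 0)) = Mul(-347, Add(-2, 2)) = Mul(-347, 0) = 0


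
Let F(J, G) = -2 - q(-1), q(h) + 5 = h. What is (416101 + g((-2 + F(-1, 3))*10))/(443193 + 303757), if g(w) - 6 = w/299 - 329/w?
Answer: 2488221889/4466761000 ≈ 0.55705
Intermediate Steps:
q(h) = -5 + h
F(J, G) = 4 (F(J, G) = -2 - (-5 - 1) = -2 - 1*(-6) = -2 + 6 = 4)
g(w) = 6 - 329/w + w/299 (g(w) = 6 + (w/299 - 329/w) = 6 + (-329/w + w/299) = 6 - 329/w + w/299)
(416101 + g((-2 + F(-1, 3))*10))/(443193 + 303757) = (416101 + (6 - 329*1/(10*(-2 + 4)) + ((-2 + 4)*10)/299))/(443193 + 303757) = (416101 + (6 - 329/(2*10) + (2*10)/299))/746950 = (416101 + (6 - 329/20 + (1/299)*20))*(1/746950) = (416101 + (6 - 329*1/20 + 20/299))*(1/746950) = (416101 + (6 - 329/20 + 20/299))*(1/746950) = (416101 - 62091/5980)*(1/746950) = (2488221889/5980)*(1/746950) = 2488221889/4466761000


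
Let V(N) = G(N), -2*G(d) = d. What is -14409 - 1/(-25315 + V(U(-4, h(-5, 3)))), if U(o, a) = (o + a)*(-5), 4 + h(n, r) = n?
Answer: -730464253/50695 ≈ -14409.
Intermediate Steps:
G(d) = -d/2
h(n, r) = -4 + n
U(o, a) = -5*a - 5*o (U(o, a) = (a + o)*(-5) = -5*a - 5*o)
V(N) = -N/2
-14409 - 1/(-25315 + V(U(-4, h(-5, 3)))) = -14409 - 1/(-25315 - (-5*(-4 - 5) - 5*(-4))/2) = -14409 - 1/(-25315 - (-5*(-9) + 20)/2) = -14409 - 1/(-25315 - (45 + 20)/2) = -14409 - 1/(-25315 - ½*65) = -14409 - 1/(-25315 - 65/2) = -14409 - 1/(-50695/2) = -14409 - 1*(-2/50695) = -14409 + 2/50695 = -730464253/50695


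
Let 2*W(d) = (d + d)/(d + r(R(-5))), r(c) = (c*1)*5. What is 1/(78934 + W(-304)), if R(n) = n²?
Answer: 179/14129490 ≈ 1.2669e-5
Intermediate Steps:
r(c) = 5*c (r(c) = c*5 = 5*c)
W(d) = d/(125 + d) (W(d) = ((d + d)/(d + 5*(-5)²))/2 = ((2*d)/(d + 5*25))/2 = ((2*d)/(d + 125))/2 = ((2*d)/(125 + d))/2 = (2*d/(125 + d))/2 = d/(125 + d))
1/(78934 + W(-304)) = 1/(78934 - 304/(125 - 304)) = 1/(78934 - 304/(-179)) = 1/(78934 - 304*(-1/179)) = 1/(78934 + 304/179) = 1/(14129490/179) = 179/14129490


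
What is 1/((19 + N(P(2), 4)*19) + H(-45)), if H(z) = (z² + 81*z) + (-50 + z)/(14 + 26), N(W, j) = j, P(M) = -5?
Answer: -8/12219 ≈ -0.00065472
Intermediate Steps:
H(z) = -5/4 + z² + 3241*z/40 (H(z) = (z² + 81*z) + (-50 + z)/40 = (z² + 81*z) + (-50 + z)*(1/40) = (z² + 81*z) + (-5/4 + z/40) = -5/4 + z² + 3241*z/40)
1/((19 + N(P(2), 4)*19) + H(-45)) = 1/((19 + 4*19) + (-5/4 + (-45)² + (3241/40)*(-45))) = 1/((19 + 76) + (-5/4 + 2025 - 29169/8)) = 1/(95 - 12979/8) = 1/(-12219/8) = -8/12219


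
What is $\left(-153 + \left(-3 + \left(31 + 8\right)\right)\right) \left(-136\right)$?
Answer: $15912$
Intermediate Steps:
$\left(-153 + \left(-3 + \left(31 + 8\right)\right)\right) \left(-136\right) = \left(-153 + \left(-3 + 39\right)\right) \left(-136\right) = \left(-153 + 36\right) \left(-136\right) = \left(-117\right) \left(-136\right) = 15912$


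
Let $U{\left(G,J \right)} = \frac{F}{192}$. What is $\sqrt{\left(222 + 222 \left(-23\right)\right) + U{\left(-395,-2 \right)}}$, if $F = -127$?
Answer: $\frac{i \sqrt{2813565}}{24} \approx 69.89 i$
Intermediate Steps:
$U{\left(G,J \right)} = - \frac{127}{192}$
$\sqrt{\left(222 + 222 \left(-23\right)\right) + U{\left(-395,-2 \right)}} = \sqrt{\left(222 + 222 \left(-23\right)\right) - \frac{127}{192}} = \sqrt{\left(222 - 5106\right) - \frac{127}{192}} = \sqrt{-4884 - \frac{127}{192}} = \sqrt{- \frac{937855}{192}} = \frac{i \sqrt{2813565}}{24}$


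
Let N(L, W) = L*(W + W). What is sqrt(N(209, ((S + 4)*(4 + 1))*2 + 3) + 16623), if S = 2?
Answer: 3*sqrt(4773) ≈ 207.26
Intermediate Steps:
N(L, W) = 2*L*W (N(L, W) = L*(2*W) = 2*L*W)
sqrt(N(209, ((S + 4)*(4 + 1))*2 + 3) + 16623) = sqrt(2*209*(((2 + 4)*(4 + 1))*2 + 3) + 16623) = sqrt(2*209*((6*5)*2 + 3) + 16623) = sqrt(2*209*(30*2 + 3) + 16623) = sqrt(2*209*(60 + 3) + 16623) = sqrt(2*209*63 + 16623) = sqrt(26334 + 16623) = sqrt(42957) = 3*sqrt(4773)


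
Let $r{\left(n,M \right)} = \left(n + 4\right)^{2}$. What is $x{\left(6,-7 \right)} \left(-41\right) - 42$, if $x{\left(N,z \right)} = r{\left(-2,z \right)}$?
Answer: $-206$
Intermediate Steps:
$r{\left(n,M \right)} = \left(4 + n\right)^{2}$
$x{\left(N,z \right)} = 4$ ($x{\left(N,z \right)} = \left(4 - 2\right)^{2} = 2^{2} = 4$)
$x{\left(6,-7 \right)} \left(-41\right) - 42 = 4 \left(-41\right) - 42 = -164 - 42 = -206$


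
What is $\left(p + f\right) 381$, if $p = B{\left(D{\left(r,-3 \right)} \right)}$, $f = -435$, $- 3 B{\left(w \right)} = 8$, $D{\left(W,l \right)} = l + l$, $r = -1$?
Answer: $-166751$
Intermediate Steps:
$D{\left(W,l \right)} = 2 l$
$B{\left(w \right)} = - \frac{8}{3}$ ($B{\left(w \right)} = \left(- \frac{1}{3}\right) 8 = - \frac{8}{3}$)
$p = - \frac{8}{3} \approx -2.6667$
$\left(p + f\right) 381 = \left(- \frac{8}{3} - 435\right) 381 = \left(- \frac{1313}{3}\right) 381 = -166751$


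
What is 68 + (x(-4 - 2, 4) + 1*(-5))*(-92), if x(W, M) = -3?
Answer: 804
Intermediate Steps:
68 + (x(-4 - 2, 4) + 1*(-5))*(-92) = 68 + (-3 + 1*(-5))*(-92) = 68 + (-3 - 5)*(-92) = 68 - 8*(-92) = 68 + 736 = 804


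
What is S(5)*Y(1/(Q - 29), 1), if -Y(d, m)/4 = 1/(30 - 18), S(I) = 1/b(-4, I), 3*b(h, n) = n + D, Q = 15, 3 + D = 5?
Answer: -⅐ ≈ -0.14286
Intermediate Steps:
D = 2 (D = -3 + 5 = 2)
b(h, n) = ⅔ + n/3 (b(h, n) = (n + 2)/3 = (2 + n)/3 = ⅔ + n/3)
S(I) = 1/(⅔ + I/3)
Y(d, m) = -⅓ (Y(d, m) = -4/(30 - 18) = -4/12 = -4*1/12 = -⅓)
S(5)*Y(1/(Q - 29), 1) = (3/(2 + 5))*(-⅓) = (3/7)*(-⅓) = -⅐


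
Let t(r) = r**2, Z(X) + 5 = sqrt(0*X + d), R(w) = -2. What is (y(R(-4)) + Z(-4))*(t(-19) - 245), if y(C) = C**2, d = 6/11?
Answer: -116 + 116*sqrt(66)/11 ≈ -30.328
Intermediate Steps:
d = 6/11 (d = 6*(1/11) = 6/11 ≈ 0.54545)
Z(X) = -5 + sqrt(66)/11 (Z(X) = -5 + sqrt(0*X + 6/11) = -5 + sqrt(0 + 6/11) = -5 + sqrt(6/11) = -5 + sqrt(66)/11)
(y(R(-4)) + Z(-4))*(t(-19) - 245) = ((-2)**2 + (-5 + sqrt(66)/11))*((-19)**2 - 245) = (4 + (-5 + sqrt(66)/11))*(361 - 245) = (-1 + sqrt(66)/11)*116 = -116 + 116*sqrt(66)/11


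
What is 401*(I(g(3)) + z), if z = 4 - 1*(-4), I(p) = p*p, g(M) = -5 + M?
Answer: 4812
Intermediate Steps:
I(p) = p²
z = 8 (z = 4 + 4 = 8)
401*(I(g(3)) + z) = 401*((-5 + 3)² + 8) = 401*((-2)² + 8) = 401*(4 + 8) = 401*12 = 4812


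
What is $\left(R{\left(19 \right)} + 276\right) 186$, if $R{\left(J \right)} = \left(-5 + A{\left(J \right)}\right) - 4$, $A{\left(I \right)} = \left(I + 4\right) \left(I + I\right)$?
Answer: $212226$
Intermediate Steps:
$A{\left(I \right)} = 2 I \left(4 + I\right)$ ($A{\left(I \right)} = \left(4 + I\right) 2 I = 2 I \left(4 + I\right)$)
$R{\left(J \right)} = -9 + 2 J \left(4 + J\right)$ ($R{\left(J \right)} = \left(-5 + 2 J \left(4 + J\right)\right) - 4 = -9 + 2 J \left(4 + J\right)$)
$\left(R{\left(19 \right)} + 276\right) 186 = \left(\left(-9 + 2 \cdot 19 \left(4 + 19\right)\right) + 276\right) 186 = \left(\left(-9 + 2 \cdot 19 \cdot 23\right) + 276\right) 186 = \left(\left(-9 + 874\right) + 276\right) 186 = \left(865 + 276\right) 186 = 1141 \cdot 186 = 212226$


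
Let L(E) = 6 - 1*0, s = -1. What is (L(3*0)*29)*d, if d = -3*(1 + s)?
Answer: 0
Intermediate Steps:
d = 0 (d = -3*(1 - 1) = -3*0 = 0)
L(E) = 6 (L(E) = 6 + 0 = 6)
(L(3*0)*29)*d = (6*29)*0 = 174*0 = 0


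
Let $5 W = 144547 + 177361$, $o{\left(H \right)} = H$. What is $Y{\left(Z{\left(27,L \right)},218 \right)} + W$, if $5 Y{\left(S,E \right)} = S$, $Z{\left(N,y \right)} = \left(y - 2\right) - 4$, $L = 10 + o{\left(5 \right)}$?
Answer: $\frac{321917}{5} \approx 64383.0$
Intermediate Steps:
$L = 15$ ($L = 10 + 5 = 15$)
$W = \frac{321908}{5}$ ($W = \frac{144547 + 177361}{5} = \frac{1}{5} \cdot 321908 = \frac{321908}{5} \approx 64382.0$)
$Z{\left(N,y \right)} = -6 + y$ ($Z{\left(N,y \right)} = \left(-2 + y\right) - 4 = -6 + y$)
$Y{\left(S,E \right)} = \frac{S}{5}$
$Y{\left(Z{\left(27,L \right)},218 \right)} + W = \frac{-6 + 15}{5} + \frac{321908}{5} = \frac{1}{5} \cdot 9 + \frac{321908}{5} = \frac{9}{5} + \frac{321908}{5} = \frac{321917}{5}$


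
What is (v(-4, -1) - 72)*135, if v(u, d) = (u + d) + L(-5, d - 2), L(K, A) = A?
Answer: -10800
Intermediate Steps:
v(u, d) = -2 + u + 2*d (v(u, d) = (u + d) + (d - 2) = (d + u) + (-2 + d) = -2 + u + 2*d)
(v(-4, -1) - 72)*135 = ((-2 - 4 + 2*(-1)) - 72)*135 = ((-2 - 4 - 2) - 72)*135 = (-8 - 72)*135 = -80*135 = -10800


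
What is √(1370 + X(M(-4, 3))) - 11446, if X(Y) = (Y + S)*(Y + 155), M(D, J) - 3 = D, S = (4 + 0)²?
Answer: -11446 + 4*√230 ≈ -11385.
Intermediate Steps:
S = 16 (S = 4² = 16)
M(D, J) = 3 + D
X(Y) = (16 + Y)*(155 + Y) (X(Y) = (Y + 16)*(Y + 155) = (16 + Y)*(155 + Y))
√(1370 + X(M(-4, 3))) - 11446 = √(1370 + (2480 + (3 - 4)² + 171*(3 - 4))) - 11446 = √(1370 + (2480 + (-1)² + 171*(-1))) - 11446 = √(1370 + (2480 + 1 - 171)) - 11446 = √(1370 + 2310) - 11446 = √3680 - 11446 = 4*√230 - 11446 = -11446 + 4*√230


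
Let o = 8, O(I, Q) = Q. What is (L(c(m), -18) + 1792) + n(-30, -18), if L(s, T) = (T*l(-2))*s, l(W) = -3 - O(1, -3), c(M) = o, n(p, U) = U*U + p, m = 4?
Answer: 2086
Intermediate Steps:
n(p, U) = p + U² (n(p, U) = U² + p = p + U²)
c(M) = 8
l(W) = 0 (l(W) = -3 - 1*(-3) = -3 + 3 = 0)
L(s, T) = 0 (L(s, T) = (T*0)*s = 0*s = 0)
(L(c(m), -18) + 1792) + n(-30, -18) = (0 + 1792) + (-30 + (-18)²) = 1792 + (-30 + 324) = 1792 + 294 = 2086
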